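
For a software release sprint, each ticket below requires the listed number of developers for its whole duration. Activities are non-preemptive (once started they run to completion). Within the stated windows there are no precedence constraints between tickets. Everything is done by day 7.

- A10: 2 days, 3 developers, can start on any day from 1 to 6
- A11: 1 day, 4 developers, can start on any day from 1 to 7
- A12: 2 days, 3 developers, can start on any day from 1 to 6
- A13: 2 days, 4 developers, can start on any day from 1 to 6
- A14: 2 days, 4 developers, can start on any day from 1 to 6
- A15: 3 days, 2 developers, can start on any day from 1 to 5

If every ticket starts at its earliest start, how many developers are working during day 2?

At early start, day 2 has: A10, A12, A13, A14, A15.
Demand: 3 + 3 + 4 + 4 + 2 = 16.

16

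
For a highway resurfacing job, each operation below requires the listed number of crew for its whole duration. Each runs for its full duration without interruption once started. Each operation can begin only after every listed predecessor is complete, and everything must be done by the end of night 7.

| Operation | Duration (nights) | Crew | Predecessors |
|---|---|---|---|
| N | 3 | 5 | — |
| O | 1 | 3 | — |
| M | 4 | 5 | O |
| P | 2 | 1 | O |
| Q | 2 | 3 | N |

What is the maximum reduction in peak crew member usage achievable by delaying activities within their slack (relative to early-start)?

3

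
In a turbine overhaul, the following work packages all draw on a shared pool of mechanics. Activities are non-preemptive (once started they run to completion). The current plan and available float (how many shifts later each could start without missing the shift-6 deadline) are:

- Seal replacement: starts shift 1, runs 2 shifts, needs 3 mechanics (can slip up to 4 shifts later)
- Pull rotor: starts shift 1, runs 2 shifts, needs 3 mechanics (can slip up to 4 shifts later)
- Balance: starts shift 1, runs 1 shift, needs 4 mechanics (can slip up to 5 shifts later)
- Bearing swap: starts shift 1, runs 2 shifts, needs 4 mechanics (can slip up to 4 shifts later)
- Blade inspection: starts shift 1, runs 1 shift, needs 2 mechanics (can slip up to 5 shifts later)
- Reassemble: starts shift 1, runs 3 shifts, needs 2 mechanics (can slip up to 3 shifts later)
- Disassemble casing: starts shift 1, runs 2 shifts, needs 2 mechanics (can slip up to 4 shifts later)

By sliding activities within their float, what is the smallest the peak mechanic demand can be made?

6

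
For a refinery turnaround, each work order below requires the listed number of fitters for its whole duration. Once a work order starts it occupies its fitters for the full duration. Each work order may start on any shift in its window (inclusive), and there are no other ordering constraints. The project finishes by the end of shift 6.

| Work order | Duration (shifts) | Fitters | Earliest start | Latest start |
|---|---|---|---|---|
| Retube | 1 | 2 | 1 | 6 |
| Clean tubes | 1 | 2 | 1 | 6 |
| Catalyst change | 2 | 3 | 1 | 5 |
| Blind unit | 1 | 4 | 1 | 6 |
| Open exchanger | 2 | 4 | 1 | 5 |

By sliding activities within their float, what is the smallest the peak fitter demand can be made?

Early-start (Retube@1, Clean tubes@1, Catalyst change@1, Blind unit@1, Open exchanger@1) gives peak 15: s1:15  s2:7  s3:0  s4:0  s5:0  s6:0.
Shift Catalyst change→2, Blind unit→4, Open exchanger→5.
Schedule Retube@1, Clean tubes@1, Catalyst change@2, Blind unit@4, Open exchanger@5: s1:4  s2:3  s3:3  s4:4  s5:4  s6:4 — peak 4.
Total fitter-shifts = 22 over 6 shifts ⇒ peak ≥ ⌈22/6⌉ = 4, so 4 is optimal.

4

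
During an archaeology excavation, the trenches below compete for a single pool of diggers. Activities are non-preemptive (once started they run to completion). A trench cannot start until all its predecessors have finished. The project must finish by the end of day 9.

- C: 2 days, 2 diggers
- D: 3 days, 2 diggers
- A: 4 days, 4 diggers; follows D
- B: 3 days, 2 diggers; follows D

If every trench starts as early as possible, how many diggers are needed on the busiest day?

Early-start schedule: C@1, D@1, A@4, B@4.
Load per day: day 1: 4, day 2: 4, day 3: 2, day 4: 6, day 5: 6, day 6: 6, day 7: 4, day 8: 0, day 9: 0.
Peak is 6.

6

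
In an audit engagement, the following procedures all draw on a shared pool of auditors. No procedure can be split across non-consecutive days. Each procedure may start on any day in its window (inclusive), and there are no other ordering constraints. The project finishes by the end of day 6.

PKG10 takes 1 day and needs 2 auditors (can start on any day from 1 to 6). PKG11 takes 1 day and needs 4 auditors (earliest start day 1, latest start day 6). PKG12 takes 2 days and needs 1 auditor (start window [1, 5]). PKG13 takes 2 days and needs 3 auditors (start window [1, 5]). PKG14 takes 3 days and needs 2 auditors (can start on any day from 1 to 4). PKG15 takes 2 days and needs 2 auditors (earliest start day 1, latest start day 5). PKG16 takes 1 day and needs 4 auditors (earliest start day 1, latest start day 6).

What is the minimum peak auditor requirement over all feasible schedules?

Early-start (PKG10@1, PKG11@1, PKG12@1, PKG13@1, PKG14@1, PKG15@1, PKG16@1) gives peak 18: d1:18  d2:8  d3:2  d4:0  d5:0  d6:0.
Shift PKG11→5, PKG13→3, PKG14→2, PKG16→6.
Schedule PKG10@1, PKG11@5, PKG12@1, PKG13@3, PKG14@2, PKG15@1, PKG16@6: d1:5  d2:5  d3:5  d4:5  d5:4  d6:4 — peak 5.
Total auditor-days = 28 over 6 days ⇒ peak ≥ ⌈28/6⌉ = 5, so 5 is optimal.

5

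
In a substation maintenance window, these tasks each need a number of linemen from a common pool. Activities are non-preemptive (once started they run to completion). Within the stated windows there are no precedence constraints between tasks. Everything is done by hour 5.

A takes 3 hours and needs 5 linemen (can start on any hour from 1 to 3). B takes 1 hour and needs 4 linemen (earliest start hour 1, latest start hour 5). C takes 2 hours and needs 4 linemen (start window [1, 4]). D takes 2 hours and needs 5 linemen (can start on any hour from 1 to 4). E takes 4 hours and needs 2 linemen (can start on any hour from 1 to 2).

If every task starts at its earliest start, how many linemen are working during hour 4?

2

At early start, hour 4 has: E.
Demand: 2 = 2.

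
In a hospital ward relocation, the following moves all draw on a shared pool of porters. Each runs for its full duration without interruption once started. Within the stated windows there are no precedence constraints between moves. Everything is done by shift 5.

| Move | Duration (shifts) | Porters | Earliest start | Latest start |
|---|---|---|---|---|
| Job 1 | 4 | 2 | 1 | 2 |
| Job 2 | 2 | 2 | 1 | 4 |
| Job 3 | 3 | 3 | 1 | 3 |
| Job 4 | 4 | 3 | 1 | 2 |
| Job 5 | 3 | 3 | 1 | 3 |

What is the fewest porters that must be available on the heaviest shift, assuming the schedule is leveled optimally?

Early-start (Job 1@1, Job 2@1, Job 3@1, Job 4@1, Job 5@1) gives peak 13: s1:13  s2:13  s3:11  s4:5  s5:0.
Shift Job 5→3.
Schedule Job 1@1, Job 2@1, Job 3@1, Job 4@1, Job 5@3: s1:10  s2:10  s3:11  s4:8  s5:3 — peak 11.

11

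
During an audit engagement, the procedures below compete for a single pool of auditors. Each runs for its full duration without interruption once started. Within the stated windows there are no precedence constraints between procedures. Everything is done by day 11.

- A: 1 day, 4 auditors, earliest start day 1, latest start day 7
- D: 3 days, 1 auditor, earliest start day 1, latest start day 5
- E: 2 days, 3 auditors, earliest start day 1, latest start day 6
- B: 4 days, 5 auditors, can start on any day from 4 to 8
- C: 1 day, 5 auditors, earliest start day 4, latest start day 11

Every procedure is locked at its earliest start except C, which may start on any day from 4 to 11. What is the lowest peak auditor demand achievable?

8

C@4: d1:8  d2:4  d3:1  d4:10  d5:5  d6:5  d7:5  d8:0  d9:0  d10:0  d11:0 → peak 10
C@5: d1:8  d2:4  d3:1  d4:5  d5:10  d6:5  d7:5  d8:0  d9:0  d10:0  d11:0 → peak 10
C@6: d1:8  d2:4  d3:1  d4:5  d5:5  d6:10  d7:5  d8:0  d9:0  d10:0  d11:0 → peak 10
C@7: d1:8  d2:4  d3:1  d4:5  d5:5  d6:5  d7:10  d8:0  d9:0  d10:0  d11:0 → peak 10
C@8: d1:8  d2:4  d3:1  d4:5  d5:5  d6:5  d7:5  d8:5  d9:0  d10:0  d11:0 → peak 8
C@9: d1:8  d2:4  d3:1  d4:5  d5:5  d6:5  d7:5  d8:0  d9:5  d10:0  d11:0 → peak 8
C@10: d1:8  d2:4  d3:1  d4:5  d5:5  d6:5  d7:5  d8:0  d9:0  d10:5  d11:0 → peak 8
C@11: d1:8  d2:4  d3:1  d4:5  d5:5  d6:5  d7:5  d8:0  d9:0  d10:0  d11:5 → peak 8
Best is C@8, peak 8.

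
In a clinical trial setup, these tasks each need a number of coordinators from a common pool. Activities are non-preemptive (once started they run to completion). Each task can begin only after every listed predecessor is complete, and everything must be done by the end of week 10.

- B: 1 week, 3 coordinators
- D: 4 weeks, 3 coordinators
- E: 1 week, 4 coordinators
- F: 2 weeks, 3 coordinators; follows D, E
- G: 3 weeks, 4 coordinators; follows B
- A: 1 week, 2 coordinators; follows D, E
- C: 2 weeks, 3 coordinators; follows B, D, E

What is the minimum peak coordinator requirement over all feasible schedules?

6

Early-start (B@1, D@1, E@1, F@5, G@2, A@5, C@5) gives peak 10: w1:10  w2:7  w3:7  w4:7  w5:8  w6:6  w7:0  w8:0  w9:0  w10:0.
Shift E→5, F→6, G→8, A→8, C→6.
Schedule B@1, D@1, E@5, F@6, G@8, A@8, C@6: w1:6  w2:3  w3:3  w4:3  w5:4  w6:6  w7:6  w8:6  w9:4  w10:4 — peak 6.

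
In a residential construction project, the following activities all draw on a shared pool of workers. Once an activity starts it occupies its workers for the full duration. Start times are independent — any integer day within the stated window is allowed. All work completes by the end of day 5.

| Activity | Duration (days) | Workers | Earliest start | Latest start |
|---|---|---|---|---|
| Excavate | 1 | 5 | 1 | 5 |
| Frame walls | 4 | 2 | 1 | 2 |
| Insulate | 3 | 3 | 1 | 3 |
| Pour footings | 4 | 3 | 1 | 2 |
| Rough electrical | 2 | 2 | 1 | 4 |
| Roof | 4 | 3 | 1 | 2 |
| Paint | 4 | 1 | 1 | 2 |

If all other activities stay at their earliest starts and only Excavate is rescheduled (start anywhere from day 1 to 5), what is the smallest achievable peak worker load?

14

Excavate@1: d1:19  d2:14  d3:12  d4:9  d5:0 → peak 19
Excavate@2: d1:14  d2:19  d3:12  d4:9  d5:0 → peak 19
Excavate@3: d1:14  d2:14  d3:17  d4:9  d5:0 → peak 17
Excavate@4: d1:14  d2:14  d3:12  d4:14  d5:0 → peak 14
Excavate@5: d1:14  d2:14  d3:12  d4:9  d5:5 → peak 14
Best is Excavate@4, peak 14.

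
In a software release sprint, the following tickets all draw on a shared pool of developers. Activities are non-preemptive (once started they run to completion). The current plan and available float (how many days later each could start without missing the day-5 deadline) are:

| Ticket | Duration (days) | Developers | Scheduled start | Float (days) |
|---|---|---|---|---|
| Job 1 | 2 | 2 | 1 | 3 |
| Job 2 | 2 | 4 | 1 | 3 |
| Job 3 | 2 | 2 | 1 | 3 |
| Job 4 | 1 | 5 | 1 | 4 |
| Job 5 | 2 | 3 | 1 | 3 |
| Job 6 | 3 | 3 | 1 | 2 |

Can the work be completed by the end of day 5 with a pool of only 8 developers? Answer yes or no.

yes

Schedule Job 1@1, Job 2@1, Job 3@1, Job 4@3, Job 5@4, Job 6@3: d1:8  d2:8  d3:8  d4:6  d5:6 — peak 8 ≤ 8.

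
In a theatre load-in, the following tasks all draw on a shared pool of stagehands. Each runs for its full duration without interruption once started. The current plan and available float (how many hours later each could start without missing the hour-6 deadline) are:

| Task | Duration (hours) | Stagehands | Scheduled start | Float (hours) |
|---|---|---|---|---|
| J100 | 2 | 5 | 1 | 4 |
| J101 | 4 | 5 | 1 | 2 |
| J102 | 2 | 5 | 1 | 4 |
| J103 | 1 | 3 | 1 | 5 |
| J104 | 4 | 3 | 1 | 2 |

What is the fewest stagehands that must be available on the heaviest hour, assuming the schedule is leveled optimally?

Early-start (J100@1, J101@1, J102@1, J103@1, J104@1) gives peak 21: h1:21  h2:18  h3:8  h4:8  h5:0  h6:0.
Shift J102→5, J103→3, J104→3.
Schedule J100@1, J101@1, J102@5, J103@3, J104@3: h1:10  h2:10  h3:11  h4:8  h5:8  h6:8 — peak 11.

11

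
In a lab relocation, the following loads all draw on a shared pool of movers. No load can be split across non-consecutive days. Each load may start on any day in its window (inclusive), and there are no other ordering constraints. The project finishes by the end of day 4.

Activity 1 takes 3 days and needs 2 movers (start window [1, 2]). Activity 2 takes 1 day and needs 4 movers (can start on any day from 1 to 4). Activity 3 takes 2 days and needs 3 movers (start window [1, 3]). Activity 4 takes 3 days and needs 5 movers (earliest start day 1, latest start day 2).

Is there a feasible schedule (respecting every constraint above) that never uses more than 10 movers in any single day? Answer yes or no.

yes

Schedule Activity 1@1, Activity 2@1, Activity 3@1, Activity 4@2: d1:9  d2:10  d3:7  d4:5 — peak 10 ≤ 10.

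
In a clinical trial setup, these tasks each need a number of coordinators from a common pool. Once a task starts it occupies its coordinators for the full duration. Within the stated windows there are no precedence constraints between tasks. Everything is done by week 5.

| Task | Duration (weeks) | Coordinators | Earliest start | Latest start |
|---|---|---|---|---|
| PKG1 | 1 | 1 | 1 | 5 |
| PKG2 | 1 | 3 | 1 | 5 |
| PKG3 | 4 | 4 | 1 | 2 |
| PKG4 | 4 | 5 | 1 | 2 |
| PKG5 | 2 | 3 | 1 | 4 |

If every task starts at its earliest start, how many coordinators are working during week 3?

At early start, week 3 has: PKG3, PKG4.
Demand: 4 + 5 = 9.

9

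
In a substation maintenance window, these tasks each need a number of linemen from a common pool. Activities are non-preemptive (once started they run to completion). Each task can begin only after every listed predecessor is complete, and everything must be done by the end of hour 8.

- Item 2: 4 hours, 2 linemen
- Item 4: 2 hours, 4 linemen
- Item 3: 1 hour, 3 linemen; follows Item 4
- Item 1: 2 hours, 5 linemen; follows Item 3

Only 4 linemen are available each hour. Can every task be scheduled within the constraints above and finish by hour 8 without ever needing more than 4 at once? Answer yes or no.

The minimum achievable peak is 5; 4 < 5, so no feasible schedule stays within the cap.

no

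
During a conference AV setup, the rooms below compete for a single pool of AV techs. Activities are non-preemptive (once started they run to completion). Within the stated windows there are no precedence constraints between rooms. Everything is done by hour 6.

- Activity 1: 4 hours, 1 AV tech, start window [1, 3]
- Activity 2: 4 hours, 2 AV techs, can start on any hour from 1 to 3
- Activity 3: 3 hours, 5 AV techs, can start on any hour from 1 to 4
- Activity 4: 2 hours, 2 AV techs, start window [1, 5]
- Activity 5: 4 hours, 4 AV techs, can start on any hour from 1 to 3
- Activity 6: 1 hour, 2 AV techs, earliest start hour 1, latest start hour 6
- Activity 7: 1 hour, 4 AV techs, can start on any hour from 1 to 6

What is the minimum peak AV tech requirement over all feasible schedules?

12

Early-start (Activity 1@1, Activity 2@1, Activity 3@1, Activity 4@1, Activity 5@1, Activity 6@1, Activity 7@1) gives peak 20: h1:20  h2:14  h3:12  h4:7  h5:0  h6:0.
Shift Activity 5→3, Activity 7→4.
Schedule Activity 1@1, Activity 2@1, Activity 3@1, Activity 4@1, Activity 5@3, Activity 6@1, Activity 7@4: h1:12  h2:10  h3:12  h4:11  h5:4  h6:4 — peak 12.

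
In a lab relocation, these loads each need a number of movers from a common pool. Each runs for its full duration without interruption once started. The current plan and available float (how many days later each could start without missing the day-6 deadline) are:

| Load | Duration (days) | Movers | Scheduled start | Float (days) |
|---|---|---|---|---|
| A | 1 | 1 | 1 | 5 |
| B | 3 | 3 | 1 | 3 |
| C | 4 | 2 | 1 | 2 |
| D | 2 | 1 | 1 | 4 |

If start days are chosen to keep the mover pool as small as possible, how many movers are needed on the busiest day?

5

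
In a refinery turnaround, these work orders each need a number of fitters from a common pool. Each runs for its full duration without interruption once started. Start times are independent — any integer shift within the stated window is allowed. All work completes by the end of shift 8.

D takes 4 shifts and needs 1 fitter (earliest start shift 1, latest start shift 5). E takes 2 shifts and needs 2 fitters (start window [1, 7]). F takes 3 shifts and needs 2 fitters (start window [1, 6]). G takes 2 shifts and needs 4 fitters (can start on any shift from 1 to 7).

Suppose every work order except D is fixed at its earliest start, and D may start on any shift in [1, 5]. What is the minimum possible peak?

8

D@1: s1:9  s2:9  s3:3  s4:1  s5:0  s6:0  s7:0  s8:0 → peak 9
D@2: s1:8  s2:9  s3:3  s4:1  s5:1  s6:0  s7:0  s8:0 → peak 9
D@3: s1:8  s2:8  s3:3  s4:1  s5:1  s6:1  s7:0  s8:0 → peak 8
D@4: s1:8  s2:8  s3:2  s4:1  s5:1  s6:1  s7:1  s8:0 → peak 8
D@5: s1:8  s2:8  s3:2  s4:0  s5:1  s6:1  s7:1  s8:1 → peak 8
Best is D@3, peak 8.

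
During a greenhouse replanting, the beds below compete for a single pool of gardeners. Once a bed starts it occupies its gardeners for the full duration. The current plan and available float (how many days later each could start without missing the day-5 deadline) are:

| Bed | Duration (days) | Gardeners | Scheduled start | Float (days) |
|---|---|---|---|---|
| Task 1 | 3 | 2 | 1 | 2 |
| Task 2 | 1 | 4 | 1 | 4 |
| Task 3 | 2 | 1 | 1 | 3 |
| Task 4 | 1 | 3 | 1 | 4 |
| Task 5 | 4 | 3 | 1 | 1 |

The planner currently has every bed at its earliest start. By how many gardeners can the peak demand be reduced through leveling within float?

Early-start peak: d1:13  d2:6  d3:5  d4:3  d5:0 ⇒ 13.
Leveled (Task 1@1, Task 2@1, Task 3@2, Task 4@4, Task 5@2): d1:6  d2:6  d3:6  d4:6  d5:3 ⇒ 6.
Reduction 13 − 6 = 7.

7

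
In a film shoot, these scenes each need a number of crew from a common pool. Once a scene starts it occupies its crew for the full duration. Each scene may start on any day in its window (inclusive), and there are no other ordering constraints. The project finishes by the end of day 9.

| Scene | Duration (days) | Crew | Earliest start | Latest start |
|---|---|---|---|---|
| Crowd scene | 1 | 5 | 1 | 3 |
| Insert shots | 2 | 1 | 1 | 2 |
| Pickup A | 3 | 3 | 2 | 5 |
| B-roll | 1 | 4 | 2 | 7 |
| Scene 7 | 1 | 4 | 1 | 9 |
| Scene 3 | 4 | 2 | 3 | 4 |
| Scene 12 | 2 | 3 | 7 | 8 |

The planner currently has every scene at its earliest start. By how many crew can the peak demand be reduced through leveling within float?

5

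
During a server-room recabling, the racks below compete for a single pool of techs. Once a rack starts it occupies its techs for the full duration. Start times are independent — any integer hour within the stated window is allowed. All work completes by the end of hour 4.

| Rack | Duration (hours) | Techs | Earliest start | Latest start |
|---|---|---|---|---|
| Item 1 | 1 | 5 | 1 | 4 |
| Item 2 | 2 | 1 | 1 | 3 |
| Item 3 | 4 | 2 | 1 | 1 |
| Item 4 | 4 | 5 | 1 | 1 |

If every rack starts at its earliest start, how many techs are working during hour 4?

At early start, hour 4 has: Item 3, Item 4.
Demand: 2 + 5 = 7.

7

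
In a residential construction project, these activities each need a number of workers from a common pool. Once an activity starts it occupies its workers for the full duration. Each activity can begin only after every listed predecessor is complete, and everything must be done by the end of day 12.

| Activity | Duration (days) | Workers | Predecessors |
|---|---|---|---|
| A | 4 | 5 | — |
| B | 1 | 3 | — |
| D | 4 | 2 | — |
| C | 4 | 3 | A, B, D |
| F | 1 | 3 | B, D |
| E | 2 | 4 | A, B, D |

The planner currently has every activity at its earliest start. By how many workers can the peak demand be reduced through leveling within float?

Early-start peak: d1:10  d2:7  d3:7  d4:7  d5:10  d6:7  d7:3  d8:3  d9:0  d10:0  d11:0  d12:0 ⇒ 10.
Leveled (A@1, B@5, D@1, C@6, F@6, E@7): d1:7  d2:7  d3:7  d4:7  d5:3  d6:6  d7:7  d8:7  d9:3  d10:0  d11:0  d12:0 ⇒ 7.
Reduction 10 − 7 = 3.

3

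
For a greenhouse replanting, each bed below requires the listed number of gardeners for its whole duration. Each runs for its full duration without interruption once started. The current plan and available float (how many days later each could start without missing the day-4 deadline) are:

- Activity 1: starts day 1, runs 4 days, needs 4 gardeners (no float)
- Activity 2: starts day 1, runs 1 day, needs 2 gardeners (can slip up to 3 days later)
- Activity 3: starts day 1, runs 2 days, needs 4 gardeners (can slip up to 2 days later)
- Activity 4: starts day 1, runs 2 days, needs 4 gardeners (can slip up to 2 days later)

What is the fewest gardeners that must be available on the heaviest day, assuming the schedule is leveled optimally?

10

Early-start (Activity 1@1, Activity 2@1, Activity 3@1, Activity 4@1) gives peak 14: d1:14  d2:12  d3:4  d4:4.
Shift Activity 4→3.
Schedule Activity 1@1, Activity 2@1, Activity 3@1, Activity 4@3: d1:10  d2:8  d3:8  d4:8 — peak 10.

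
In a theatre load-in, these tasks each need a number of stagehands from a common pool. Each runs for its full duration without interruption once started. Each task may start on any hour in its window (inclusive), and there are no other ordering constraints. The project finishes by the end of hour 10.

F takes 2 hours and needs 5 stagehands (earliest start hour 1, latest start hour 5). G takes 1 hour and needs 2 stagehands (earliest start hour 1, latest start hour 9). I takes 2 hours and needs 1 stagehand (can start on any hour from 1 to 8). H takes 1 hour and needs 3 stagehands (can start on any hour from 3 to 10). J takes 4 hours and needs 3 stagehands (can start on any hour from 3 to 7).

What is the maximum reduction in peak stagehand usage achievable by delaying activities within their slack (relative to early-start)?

3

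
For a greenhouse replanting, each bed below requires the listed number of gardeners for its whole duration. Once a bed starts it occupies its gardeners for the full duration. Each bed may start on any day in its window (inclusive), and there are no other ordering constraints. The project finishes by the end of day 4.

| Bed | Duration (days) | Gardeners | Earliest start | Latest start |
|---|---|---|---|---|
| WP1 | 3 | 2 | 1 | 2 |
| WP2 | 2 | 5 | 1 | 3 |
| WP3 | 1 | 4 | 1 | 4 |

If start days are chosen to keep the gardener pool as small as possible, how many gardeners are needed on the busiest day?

7

Early-start (WP1@1, WP2@1, WP3@1) gives peak 11: d1:11  d2:7  d3:2  d4:0.
Shift WP3→3.
Schedule WP1@1, WP2@1, WP3@3: d1:7  d2:7  d3:6  d4:0 — peak 7.
No arrangement of the 24 feasible schedules does better.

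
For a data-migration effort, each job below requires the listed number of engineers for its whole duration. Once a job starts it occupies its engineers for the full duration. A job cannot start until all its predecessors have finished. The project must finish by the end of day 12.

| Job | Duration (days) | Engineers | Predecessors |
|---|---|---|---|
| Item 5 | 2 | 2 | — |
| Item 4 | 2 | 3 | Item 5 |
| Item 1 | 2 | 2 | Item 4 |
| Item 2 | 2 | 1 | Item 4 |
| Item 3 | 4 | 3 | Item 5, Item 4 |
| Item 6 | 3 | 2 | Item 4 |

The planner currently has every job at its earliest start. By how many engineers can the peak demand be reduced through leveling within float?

4

Early-start peak: d1:2  d2:2  d3:3  d4:3  d5:8  d6:8  d7:5  d8:3  d9:0  d10:0  d11:0  d12:0 ⇒ 8.
Leveled (Item 5@1, Item 4@3, Item 1@5, Item 2@7, Item 3@8, Item 6@5): d1:2  d2:2  d3:3  d4:3  d5:4  d6:4  d7:3  d8:4  d9:3  d10:3  d11:3  d12:0 ⇒ 4.
Reduction 8 − 4 = 4.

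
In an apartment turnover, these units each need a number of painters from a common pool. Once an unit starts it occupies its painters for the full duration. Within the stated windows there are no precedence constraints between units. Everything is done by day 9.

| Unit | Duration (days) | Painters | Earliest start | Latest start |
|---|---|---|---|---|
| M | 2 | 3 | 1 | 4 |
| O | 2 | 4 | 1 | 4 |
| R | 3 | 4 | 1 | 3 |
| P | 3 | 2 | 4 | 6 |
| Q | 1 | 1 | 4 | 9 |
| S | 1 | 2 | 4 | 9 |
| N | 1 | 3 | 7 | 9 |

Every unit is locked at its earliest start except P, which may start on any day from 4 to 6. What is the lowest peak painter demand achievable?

P@4: d1:11  d2:11  d3:4  d4:5  d5:2  d6:2  d7:3  d8:0  d9:0 → peak 11
P@5: d1:11  d2:11  d3:4  d4:3  d5:2  d6:2  d7:5  d8:0  d9:0 → peak 11
P@6: d1:11  d2:11  d3:4  d4:3  d5:0  d6:2  d7:5  d8:2  d9:0 → peak 11
Best is P@4, peak 11.

11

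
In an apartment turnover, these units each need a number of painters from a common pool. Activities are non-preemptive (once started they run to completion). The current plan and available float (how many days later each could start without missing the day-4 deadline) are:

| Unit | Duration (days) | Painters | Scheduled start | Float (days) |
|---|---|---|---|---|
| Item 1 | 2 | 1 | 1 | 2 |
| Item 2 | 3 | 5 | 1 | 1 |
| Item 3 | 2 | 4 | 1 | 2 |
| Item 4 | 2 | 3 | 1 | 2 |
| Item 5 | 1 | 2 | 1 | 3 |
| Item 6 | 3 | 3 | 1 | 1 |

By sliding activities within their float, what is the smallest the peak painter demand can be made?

12

Early-start (Item 1@1, Item 2@1, Item 3@1, Item 4@1, Item 5@1, Item 6@1) gives peak 18: d1:18  d2:16  d3:8  d4:0.
Shift Item 3→3, Item 6→2.
Schedule Item 1@1, Item 2@1, Item 3@3, Item 4@1, Item 5@1, Item 6@2: d1:11  d2:12  d3:12  d4:7 — peak 12.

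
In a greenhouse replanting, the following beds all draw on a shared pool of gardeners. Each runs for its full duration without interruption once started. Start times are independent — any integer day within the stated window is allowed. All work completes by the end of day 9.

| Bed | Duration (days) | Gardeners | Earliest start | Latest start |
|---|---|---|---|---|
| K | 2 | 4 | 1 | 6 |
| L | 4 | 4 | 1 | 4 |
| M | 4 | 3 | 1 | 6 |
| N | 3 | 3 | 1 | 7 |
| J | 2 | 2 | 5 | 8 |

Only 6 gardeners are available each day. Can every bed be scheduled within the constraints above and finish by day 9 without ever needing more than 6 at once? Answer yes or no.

no

The minimum achievable peak is 7; 6 < 7, so no feasible schedule stays within the cap.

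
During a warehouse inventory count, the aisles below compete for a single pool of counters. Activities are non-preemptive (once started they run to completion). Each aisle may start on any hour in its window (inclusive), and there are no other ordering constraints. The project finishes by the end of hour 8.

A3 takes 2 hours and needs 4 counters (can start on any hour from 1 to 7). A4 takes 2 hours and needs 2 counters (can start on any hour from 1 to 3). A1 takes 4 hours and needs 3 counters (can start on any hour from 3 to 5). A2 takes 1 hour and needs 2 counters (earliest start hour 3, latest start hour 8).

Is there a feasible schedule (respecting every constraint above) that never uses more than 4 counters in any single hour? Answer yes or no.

yes

Schedule A3@1, A4@3, A1@5, A2@3: h1:4  h2:4  h3:4  h4:2  h5:3  h6:3  h7:3  h8:3 — peak 4 ≤ 4.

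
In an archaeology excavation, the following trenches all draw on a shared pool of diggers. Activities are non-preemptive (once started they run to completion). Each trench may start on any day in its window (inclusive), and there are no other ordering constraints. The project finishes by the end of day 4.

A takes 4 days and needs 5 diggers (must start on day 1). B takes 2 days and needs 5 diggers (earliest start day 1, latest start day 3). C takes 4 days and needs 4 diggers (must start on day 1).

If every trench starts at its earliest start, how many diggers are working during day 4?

9

At early start, day 4 has: A, C.
Demand: 5 + 4 = 9.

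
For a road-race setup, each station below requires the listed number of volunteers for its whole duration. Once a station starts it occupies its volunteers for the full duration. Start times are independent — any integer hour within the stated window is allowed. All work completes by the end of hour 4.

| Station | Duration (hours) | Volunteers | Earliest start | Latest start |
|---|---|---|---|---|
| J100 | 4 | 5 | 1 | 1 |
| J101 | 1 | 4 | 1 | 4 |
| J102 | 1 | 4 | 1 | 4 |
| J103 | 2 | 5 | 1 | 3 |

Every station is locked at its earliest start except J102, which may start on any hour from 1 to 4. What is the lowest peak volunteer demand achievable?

14

J102@1: h1:18  h2:10  h3:5  h4:5 → peak 18
J102@2: h1:14  h2:14  h3:5  h4:5 → peak 14
J102@3: h1:14  h2:10  h3:9  h4:5 → peak 14
J102@4: h1:14  h2:10  h3:5  h4:9 → peak 14
Best is J102@2, peak 14.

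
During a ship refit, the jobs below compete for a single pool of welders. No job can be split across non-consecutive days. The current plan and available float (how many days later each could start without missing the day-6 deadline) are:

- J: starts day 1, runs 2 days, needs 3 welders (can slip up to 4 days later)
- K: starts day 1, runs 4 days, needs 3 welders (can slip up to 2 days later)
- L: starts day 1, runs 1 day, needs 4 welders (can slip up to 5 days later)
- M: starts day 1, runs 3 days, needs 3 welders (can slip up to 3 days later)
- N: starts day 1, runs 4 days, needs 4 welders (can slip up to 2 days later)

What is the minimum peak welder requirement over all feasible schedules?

10

Early-start (J@1, K@1, L@1, M@1, N@1) gives peak 17: d1:17  d2:13  d3:10  d4:7  d5:0  d6:0.
Shift M→2, N→3.
Schedule J@1, K@1, L@1, M@2, N@3: d1:10  d2:9  d3:10  d4:10  d5:4  d6:4 — peak 10.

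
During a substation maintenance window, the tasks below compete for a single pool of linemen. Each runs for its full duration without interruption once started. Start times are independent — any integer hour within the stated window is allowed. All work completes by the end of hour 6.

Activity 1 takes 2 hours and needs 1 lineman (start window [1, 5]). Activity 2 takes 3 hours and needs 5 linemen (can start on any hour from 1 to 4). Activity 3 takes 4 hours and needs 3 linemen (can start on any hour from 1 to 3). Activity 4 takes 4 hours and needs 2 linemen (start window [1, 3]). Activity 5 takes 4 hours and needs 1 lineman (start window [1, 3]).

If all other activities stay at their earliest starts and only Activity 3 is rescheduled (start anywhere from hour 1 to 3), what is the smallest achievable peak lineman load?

11

Activity 3@1: h1:12  h2:12  h3:11  h4:6  h5:0  h6:0 → peak 12
Activity 3@2: h1:9  h2:12  h3:11  h4:6  h5:3  h6:0 → peak 12
Activity 3@3: h1:9  h2:9  h3:11  h4:6  h5:3  h6:3 → peak 11
Best is Activity 3@3, peak 11.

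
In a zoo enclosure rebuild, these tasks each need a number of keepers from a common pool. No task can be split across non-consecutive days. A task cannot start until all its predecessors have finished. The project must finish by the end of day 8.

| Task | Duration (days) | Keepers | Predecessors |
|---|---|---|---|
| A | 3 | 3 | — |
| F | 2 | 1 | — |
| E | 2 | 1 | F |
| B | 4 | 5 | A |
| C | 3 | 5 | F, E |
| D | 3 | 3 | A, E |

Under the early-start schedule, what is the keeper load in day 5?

At early start, day 5 has: B, C, D.
Demand: 5 + 5 + 3 = 13.

13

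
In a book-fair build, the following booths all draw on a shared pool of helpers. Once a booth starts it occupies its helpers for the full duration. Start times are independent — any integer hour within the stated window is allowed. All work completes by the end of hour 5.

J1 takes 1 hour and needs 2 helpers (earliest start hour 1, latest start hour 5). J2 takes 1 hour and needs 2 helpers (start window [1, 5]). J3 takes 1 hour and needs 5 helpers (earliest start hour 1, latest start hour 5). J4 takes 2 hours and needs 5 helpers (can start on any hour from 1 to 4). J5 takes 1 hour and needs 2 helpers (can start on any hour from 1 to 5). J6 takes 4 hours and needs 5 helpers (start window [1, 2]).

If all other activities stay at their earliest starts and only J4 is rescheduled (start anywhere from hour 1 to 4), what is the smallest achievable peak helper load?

J4@1: h1:21  h2:10  h3:5  h4:5  h5:0 → peak 21
J4@2: h1:16  h2:10  h3:10  h4:5  h5:0 → peak 16
J4@3: h1:16  h2:5  h3:10  h4:10  h5:0 → peak 16
J4@4: h1:16  h2:5  h3:5  h4:10  h5:5 → peak 16
Best is J4@2, peak 16.

16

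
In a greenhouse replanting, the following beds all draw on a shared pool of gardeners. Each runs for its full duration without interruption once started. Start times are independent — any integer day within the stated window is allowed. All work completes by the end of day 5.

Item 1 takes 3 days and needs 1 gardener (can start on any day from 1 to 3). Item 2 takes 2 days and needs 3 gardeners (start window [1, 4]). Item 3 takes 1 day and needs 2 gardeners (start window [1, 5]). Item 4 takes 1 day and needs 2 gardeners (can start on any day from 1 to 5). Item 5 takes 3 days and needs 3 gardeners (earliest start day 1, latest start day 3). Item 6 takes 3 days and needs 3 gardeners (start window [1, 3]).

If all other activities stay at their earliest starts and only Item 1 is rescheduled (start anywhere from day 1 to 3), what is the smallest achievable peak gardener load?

Item 1@1: d1:14  d2:10  d3:7  d4:0  d5:0 → peak 14
Item 1@2: d1:13  d2:10  d3:7  d4:1  d5:0 → peak 13
Item 1@3: d1:13  d2:9  d3:7  d4:1  d5:1 → peak 13
Best is Item 1@2, peak 13.

13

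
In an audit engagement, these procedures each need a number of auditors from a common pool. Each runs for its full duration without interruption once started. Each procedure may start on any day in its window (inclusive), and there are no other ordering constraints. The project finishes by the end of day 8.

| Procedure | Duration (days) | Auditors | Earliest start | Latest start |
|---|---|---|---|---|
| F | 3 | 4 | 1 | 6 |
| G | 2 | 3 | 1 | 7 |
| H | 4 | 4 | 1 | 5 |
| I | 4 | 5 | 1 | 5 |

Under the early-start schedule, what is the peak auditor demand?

16

Early-start schedule: F@1, G@1, H@1, I@1.
Load per day: day 1: 16, day 2: 16, day 3: 13, day 4: 9, day 5: 0, day 6: 0, day 7: 0, day 8: 0.
Peak is 16.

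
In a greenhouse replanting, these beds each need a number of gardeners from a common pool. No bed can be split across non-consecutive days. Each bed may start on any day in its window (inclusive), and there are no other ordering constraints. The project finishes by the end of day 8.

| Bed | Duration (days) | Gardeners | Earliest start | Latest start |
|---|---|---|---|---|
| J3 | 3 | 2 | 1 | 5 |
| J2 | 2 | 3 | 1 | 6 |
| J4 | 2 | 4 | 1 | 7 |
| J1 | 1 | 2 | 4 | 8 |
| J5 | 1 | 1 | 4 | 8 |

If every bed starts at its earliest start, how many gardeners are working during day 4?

At early start, day 4 has: J1, J5.
Demand: 2 + 1 = 3.

3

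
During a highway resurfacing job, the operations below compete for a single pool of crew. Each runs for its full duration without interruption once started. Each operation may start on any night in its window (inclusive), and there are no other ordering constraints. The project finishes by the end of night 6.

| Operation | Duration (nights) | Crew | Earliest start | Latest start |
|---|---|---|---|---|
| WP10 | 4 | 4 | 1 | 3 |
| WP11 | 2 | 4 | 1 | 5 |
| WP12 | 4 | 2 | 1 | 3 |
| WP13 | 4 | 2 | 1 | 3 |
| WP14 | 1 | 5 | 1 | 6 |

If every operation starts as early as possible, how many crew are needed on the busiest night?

17

Early-start schedule: WP10@1, WP11@1, WP12@1, WP13@1, WP14@1.
Load per night: night 1: 17, night 2: 12, night 3: 8, night 4: 8, night 5: 0, night 6: 0.
Peak is 17.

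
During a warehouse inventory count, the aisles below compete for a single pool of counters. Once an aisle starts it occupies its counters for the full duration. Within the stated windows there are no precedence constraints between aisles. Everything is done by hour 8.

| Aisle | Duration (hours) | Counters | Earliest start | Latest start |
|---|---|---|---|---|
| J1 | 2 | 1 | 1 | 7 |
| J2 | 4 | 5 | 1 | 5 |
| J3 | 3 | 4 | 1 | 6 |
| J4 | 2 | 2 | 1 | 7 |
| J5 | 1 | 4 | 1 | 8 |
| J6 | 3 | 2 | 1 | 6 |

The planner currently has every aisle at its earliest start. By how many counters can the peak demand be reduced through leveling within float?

Early-start peak: h1:18  h2:14  h3:11  h4:5  h5:0  h6:0  h7:0  h8:0 ⇒ 18.
Leveled (J1@1, J2@1, J3@5, J4@3, J5@8, J6@5): h1:6  h2:6  h3:7  h4:7  h5:6  h6:6  h7:6  h8:4 ⇒ 7.
Reduction 18 − 7 = 11.

11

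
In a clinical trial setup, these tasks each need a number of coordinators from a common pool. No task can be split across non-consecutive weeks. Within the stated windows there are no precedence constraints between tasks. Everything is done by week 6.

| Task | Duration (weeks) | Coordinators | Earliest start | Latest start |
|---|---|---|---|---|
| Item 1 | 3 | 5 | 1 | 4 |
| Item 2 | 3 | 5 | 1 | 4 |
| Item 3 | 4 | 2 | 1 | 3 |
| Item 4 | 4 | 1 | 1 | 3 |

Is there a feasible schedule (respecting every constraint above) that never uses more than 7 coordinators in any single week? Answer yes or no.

The minimum achievable peak is 8; 7 < 8, so no feasible schedule stays within the cap.

no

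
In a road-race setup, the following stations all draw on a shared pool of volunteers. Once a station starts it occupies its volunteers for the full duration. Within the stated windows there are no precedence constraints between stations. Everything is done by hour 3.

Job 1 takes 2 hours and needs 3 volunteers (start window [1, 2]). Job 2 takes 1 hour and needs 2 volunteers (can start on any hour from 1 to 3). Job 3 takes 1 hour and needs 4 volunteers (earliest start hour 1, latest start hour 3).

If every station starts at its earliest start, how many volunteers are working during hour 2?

3

At early start, hour 2 has: Job 1.
Demand: 3 = 3.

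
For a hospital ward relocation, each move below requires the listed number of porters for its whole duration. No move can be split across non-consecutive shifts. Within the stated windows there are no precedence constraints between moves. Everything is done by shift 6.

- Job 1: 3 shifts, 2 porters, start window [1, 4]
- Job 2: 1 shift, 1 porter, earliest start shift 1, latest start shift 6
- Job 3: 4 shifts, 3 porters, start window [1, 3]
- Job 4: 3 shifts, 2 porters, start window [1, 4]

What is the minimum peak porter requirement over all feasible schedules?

Early-start (Job 1@1, Job 2@1, Job 3@1, Job 4@1) gives peak 8: s1:8  s2:7  s3:7  s4:3  s5:0  s6:0.
Shift Job 3→2, Job 4→4.
Schedule Job 1@1, Job 2@1, Job 3@2, Job 4@4: s1:3  s2:5  s3:5  s4:5  s5:5  s6:2 — peak 5.
Total porter-shifts = 25 over 6 shifts ⇒ peak ≥ ⌈25/6⌉ = 5, so 5 is optimal.

5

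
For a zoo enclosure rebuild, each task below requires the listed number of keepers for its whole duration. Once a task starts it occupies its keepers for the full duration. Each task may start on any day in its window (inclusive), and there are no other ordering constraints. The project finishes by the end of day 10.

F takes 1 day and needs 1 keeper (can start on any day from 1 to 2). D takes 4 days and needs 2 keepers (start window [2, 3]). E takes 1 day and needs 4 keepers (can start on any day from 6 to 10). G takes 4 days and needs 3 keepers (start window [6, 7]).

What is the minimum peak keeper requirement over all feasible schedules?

4

Early-start (F@1, D@2, E@6, G@6) gives peak 7: d1:1  d2:2  d3:2  d4:2  d5:2  d6:7  d7:3  d8:3  d9:3  d10:0.
Shift G→7.
Schedule F@1, D@2, E@6, G@7: d1:1  d2:2  d3:2  d4:2  d5:2  d6:4  d7:3  d8:3  d9:3  d10:3 — peak 4.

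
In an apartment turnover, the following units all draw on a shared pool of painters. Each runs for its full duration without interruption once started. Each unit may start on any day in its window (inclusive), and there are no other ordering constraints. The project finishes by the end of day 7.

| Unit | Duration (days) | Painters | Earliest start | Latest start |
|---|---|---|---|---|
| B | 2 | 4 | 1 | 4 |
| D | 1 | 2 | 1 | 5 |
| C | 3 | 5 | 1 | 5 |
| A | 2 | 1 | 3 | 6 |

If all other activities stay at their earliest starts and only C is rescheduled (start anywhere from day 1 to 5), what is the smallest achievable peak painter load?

C@1: d1:11  d2:9  d3:6  d4:1  d5:0  d6:0  d7:0 → peak 11
C@2: d1:6  d2:9  d3:6  d4:6  d5:0  d6:0  d7:0 → peak 9
C@3: d1:6  d2:4  d3:6  d4:6  d5:5  d6:0  d7:0 → peak 6
C@4: d1:6  d2:4  d3:1  d4:6  d5:5  d6:5  d7:0 → peak 6
C@5: d1:6  d2:4  d3:1  d4:1  d5:5  d6:5  d7:5 → peak 6
Best is C@3, peak 6.

6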